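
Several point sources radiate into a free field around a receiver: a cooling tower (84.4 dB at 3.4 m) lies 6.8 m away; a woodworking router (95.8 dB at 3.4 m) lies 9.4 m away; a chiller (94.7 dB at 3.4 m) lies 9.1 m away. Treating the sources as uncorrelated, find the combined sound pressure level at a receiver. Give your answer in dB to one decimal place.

89.9 dB

Propagate each source to the receiver with L = L_ref − 20·log₁₀(r/r_ref), then add intensities.
cooling tower: 84.4 − 20·log₁₀(6.8/3.4) = 84.4 − 6.02 = 78.38 dB.
woodworking router: 95.8 − 20·log₁₀(9.4/3.4) = 95.8 − 8.83 = 86.97 dB.
chiller: 94.7 − 20·log₁₀(9.1/3.4) = 94.7 − 8.55 = 86.15 dB.
Σ 10^(L/10) = 9.782e+08 → L_total = 10·log₁₀(9.782e+08) = 89.90 dB.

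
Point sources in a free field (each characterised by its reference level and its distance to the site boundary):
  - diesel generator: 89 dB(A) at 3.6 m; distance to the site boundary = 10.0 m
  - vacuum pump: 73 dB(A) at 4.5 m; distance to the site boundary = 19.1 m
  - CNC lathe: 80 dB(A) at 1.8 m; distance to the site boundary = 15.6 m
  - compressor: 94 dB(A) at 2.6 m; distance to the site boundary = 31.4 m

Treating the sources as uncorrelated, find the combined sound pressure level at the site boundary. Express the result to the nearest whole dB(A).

Apply inverse-square spreading to bring every level to the receiver, then sum 10^(L/10).
diesel generator: 89 − 20·log₁₀(10.0/3.6) = 89 − 8.87 = 80.13 dB(A).
vacuum pump: 73 − 20·log₁₀(19.1/4.5) = 73 − 12.56 = 60.44 dB(A).
CNC lathe: 80 − 20·log₁₀(15.6/1.8) = 80 − 18.76 = 61.24 dB(A).
compressor: 94 − 20·log₁₀(31.4/2.6) = 94 − 21.64 = 72.36 dB(A).
Σ 10^(L/10) = 1.226e+08 → L_total = 10·log₁₀(1.226e+08) = 80.89 dB(A).

81 dB(A)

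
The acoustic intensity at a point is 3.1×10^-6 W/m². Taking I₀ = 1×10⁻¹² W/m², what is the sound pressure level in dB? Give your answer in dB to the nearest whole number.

65 dB

Dividing by I₀ shifts the exponent by 12: I/I₀ = 3.1×10^6.
L = 10·(0.4914 + 6) = 64.91 dB.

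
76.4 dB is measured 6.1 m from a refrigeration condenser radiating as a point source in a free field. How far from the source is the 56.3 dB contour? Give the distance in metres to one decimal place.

Point-source spreading drops the level by 20·log₁₀(r₂/r₁); inverting, r₂/r₁ = 10^(ΔL/20).
r₂ = 6.1·10^((76.4−56.3)/20) = 6.1·10^(20.1/20) = 61.71 m.

61.7 m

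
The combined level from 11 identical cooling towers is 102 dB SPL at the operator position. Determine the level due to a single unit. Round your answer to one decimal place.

91.6 dB SPL

For N identical incoherent sources L_total = L₁ + 10·log₁₀ N, so L₁ = 102 − 10·log₁₀(11) = 102 − 10.414.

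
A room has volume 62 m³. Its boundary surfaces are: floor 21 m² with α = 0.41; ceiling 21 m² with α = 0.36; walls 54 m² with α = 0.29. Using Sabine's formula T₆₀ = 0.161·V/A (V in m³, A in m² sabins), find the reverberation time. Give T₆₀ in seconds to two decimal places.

0.31 s

Total absorption A = 21·0.41 + 21·0.36 + 54·0.29 = 31.83 m² sabins.
T₆₀ = 0.161 × 62 / 31.83 = 0.314 s.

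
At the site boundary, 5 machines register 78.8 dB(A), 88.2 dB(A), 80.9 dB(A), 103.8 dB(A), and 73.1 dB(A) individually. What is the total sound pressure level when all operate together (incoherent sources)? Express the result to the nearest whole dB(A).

Incoherent sources combine by intensity addition: L_total = 10·log₁₀(Σ 10^(L_i/10)).
Σ 10^(L/10) = 10^(78.8/10) + 10^(88.2/10) + 10^(80.9/10) + 10^(103.8/10) + 10^(73.1/10) = 2.487e+10.
L_total = 10·log₁₀(2.487e+10) = 103.96 dB(A).

104 dB(A)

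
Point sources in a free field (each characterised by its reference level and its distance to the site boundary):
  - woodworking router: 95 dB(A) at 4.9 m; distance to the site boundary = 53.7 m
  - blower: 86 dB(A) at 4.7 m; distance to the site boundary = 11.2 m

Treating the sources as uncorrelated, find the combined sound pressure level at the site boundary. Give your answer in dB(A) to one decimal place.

79.8 dB(A)

First find each source's level at the receiver (point-source: −20·log₁₀(r/r_ref)), then combine on an intensity basis.
woodworking router: 95 − 20·log₁₀(53.7/4.9) = 95 − 20.80 = 74.20 dB(A).
blower: 86 − 20·log₁₀(11.2/4.7) = 86 − 7.54 = 78.46 dB(A).
Σ 10^(L/10) = 9.644e+07 → L_total = 10·log₁₀(9.644e+07) = 79.84 dB(A).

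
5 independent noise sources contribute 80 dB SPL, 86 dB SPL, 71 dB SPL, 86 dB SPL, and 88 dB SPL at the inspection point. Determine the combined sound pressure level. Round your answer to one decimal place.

For uncorrelated sources the intensities add, so convert each level to linear form, sum, and take 10·log₁₀ of the total.
Σ 10^(L/10) = 10^(80/10) + 10^(86/10) + 10^(71/10) + 10^(86/10) + 10^(88/10) = 1.540e+09.
L_total = 10·log₁₀(1.540e+09) = 91.87 dB SPL.

91.9 dB SPL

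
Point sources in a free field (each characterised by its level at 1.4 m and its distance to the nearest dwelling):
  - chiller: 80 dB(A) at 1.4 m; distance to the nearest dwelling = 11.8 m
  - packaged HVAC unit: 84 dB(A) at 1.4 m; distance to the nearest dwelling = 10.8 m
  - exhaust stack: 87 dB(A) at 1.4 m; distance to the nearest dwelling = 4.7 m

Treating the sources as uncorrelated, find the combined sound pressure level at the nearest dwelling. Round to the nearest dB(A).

77 dB(A)

Apply inverse-square spreading to bring every level to the receiver, then sum 10^(L/10).
chiller: 80 − 20·log₁₀(11.8/1.4) = 80 − 18.52 = 61.48 dB(A).
packaged HVAC unit: 84 − 20·log₁₀(10.8/1.4) = 84 − 17.75 = 66.25 dB(A).
exhaust stack: 87 − 20·log₁₀(4.7/1.4) = 87 − 10.52 = 76.48 dB(A).
Σ 10^(L/10) = 5.010e+07 → L_total = 10·log₁₀(5.010e+07) = 77.00 dB(A).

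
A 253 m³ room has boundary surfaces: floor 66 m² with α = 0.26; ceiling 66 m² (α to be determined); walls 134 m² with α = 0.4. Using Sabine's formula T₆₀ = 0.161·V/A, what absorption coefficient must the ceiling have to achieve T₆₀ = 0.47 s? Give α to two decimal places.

0.24

A = 0.161·V/T₆₀ = 0.161·253/0.47 = 86.67 m² sabins.
Absorption from the other surfaces = 66·0.26 + 134·0.4 = 70.76 m², so the ceiling must supply 15.91 m² over 66 m².
α = 15.91/66 = 0.241.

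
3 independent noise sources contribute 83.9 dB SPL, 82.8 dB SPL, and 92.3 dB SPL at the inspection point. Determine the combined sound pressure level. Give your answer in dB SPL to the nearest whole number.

For uncorrelated sources the intensities add, so convert each level to linear form, sum, and take 10·log₁₀ of the total.
Σ 10^(L/10) = 10^(83.9/10) + 10^(82.8/10) + 10^(92.3/10) = 2.134e+09.
L_total = 10·log₁₀(2.134e+09) = 93.29 dB SPL.

93 dB SPL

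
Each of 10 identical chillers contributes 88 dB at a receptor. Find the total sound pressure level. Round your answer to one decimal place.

N identical incoherent sources raise the level by 10·log₁₀ N.
L_total = 88 + 10·log₁₀(10) = 88 + 10.000 = 98.00 dB.

98.0 dB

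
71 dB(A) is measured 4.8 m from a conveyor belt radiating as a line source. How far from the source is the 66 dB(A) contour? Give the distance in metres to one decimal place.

15.2 m

For a line source L₁ − L₂ = 10·log₁₀(r₂/r₁), so r₂ = r₁·10^((L₁−L₂)/10).
r₂ = 4.8·10^((71−66)/10) = 4.8·10^(5.0/10) = 15.18 m.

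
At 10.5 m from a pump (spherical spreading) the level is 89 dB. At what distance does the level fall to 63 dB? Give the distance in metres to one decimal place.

209.5 m

Point-source spreading drops the level by 20·log₁₀(r₂/r₁); inverting, r₂/r₁ = 10^(ΔL/20).
r₂ = 10.5·10^((89−63)/20) = 10.5·10^(26.0/20) = 209.50 m.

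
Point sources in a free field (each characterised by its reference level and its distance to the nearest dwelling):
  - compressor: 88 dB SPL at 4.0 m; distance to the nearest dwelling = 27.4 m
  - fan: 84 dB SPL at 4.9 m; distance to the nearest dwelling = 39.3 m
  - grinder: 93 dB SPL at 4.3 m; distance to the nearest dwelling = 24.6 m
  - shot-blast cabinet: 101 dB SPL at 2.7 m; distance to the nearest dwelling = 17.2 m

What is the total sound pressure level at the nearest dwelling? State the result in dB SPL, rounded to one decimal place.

First find each source's level at the receiver (point-source: −20·log₁₀(r/r_ref)), then combine on an intensity basis.
compressor: 88 − 20·log₁₀(27.4/4.0) = 88 − 16.71 = 71.29 dB SPL.
fan: 84 − 20·log₁₀(39.3/4.9) = 84 − 18.08 = 65.92 dB SPL.
grinder: 93 − 20·log₁₀(24.6/4.3) = 93 − 15.15 = 77.85 dB SPL.
shot-blast cabinet: 101 − 20·log₁₀(17.2/2.7) = 101 − 16.08 = 84.92 dB SPL.
Σ 10^(L/10) = 3.885e+08 → L_total = 10·log₁₀(3.885e+08) = 85.89 dB SPL.

85.9 dB SPL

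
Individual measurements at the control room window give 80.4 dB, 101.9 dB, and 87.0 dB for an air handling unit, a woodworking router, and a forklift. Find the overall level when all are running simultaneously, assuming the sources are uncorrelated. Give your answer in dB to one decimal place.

102.1 dB

Incoherent sources combine by intensity addition: L_total = 10·log₁₀(Σ 10^(L_i/10)).
Σ 10^(L/10) = 10^(80.4/10) + 10^(101.9/10) + 10^(87.0/10) = 1.610e+10.
L_total = 10·log₁₀(1.610e+10) = 102.07 dB.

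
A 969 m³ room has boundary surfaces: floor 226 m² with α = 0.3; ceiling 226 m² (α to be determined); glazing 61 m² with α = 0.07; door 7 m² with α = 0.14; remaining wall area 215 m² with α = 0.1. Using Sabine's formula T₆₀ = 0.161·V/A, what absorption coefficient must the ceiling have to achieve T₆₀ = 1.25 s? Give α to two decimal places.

A = 0.161·V/T₆₀ = 0.161·969/1.25 = 124.81 m² sabins.
Absorption from the other surfaces = 226·0.3 + 61·0.07 + 7·0.14 + 215·0.1 = 94.55 m², so the ceiling must supply 30.26 m² over 226 m².
α = 30.26/226 = 0.134.

0.13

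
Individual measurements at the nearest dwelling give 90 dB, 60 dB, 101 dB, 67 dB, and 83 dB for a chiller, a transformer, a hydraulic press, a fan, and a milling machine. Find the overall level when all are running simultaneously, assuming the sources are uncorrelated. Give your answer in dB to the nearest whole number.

101 dB

For uncorrelated sources the intensities add, so convert each level to linear form, sum, and take 10·log₁₀ of the total.
Σ 10^(L/10) = 10^(90/10) + 10^(60/10) + 10^(101/10) + 10^(67/10) + 10^(83/10) = 1.379e+10.
L_total = 10·log₁₀(1.379e+10) = 101.40 dB.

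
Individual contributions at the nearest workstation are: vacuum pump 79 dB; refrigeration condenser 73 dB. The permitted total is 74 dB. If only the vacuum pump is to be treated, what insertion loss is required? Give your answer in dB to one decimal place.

Everything except the vacuum pump sums to 10^(73/10) = 1.995e+07 in linear terms, 73.00 dB.
To meet 74 dB overall, the treated vacuum pump may contribute at most 10^(74/10) − 1.995e+07 = 5.166e+06, i.e. 67.13 dB.
Required insertion loss = 79 − 67.13 = 11.87 dB.

11.9 dB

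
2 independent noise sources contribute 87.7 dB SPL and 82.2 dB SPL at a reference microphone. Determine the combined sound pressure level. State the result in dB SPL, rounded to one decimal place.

For uncorrelated sources the intensities add, so convert each level to linear form, sum, and take 10·log₁₀ of the total.
Σ 10^(L/10) = 10^(87.7/10) + 10^(82.2/10) = 7.548e+08.
L_total = 10·log₁₀(7.548e+08) = 88.78 dB SPL.

88.8 dB SPL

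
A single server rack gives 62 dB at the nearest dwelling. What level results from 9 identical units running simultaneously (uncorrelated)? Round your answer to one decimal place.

71.5 dB

N identical incoherent sources raise the level by 10·log₁₀ N.
L_total = 62 + 10·log₁₀(9) = 62 + 9.542 = 71.54 dB.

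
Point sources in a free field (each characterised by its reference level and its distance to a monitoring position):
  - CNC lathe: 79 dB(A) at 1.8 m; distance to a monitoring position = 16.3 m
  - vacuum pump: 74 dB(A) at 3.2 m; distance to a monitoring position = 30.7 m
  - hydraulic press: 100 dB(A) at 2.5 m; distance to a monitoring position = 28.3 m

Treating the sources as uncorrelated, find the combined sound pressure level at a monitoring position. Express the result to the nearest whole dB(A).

Apply inverse-square spreading to bring every level to the receiver, then sum 10^(L/10).
CNC lathe: 79 − 20·log₁₀(16.3/1.8) = 79 − 19.14 = 59.86 dB(A).
vacuum pump: 74 − 20·log₁₀(30.7/3.2) = 74 − 19.64 = 54.36 dB(A).
hydraulic press: 100 − 20·log₁₀(28.3/2.5) = 100 − 21.08 = 78.92 dB(A).
Σ 10^(L/10) = 7.928e+07 → L_total = 10·log₁₀(7.928e+07) = 78.99 dB(A).

79 dB(A)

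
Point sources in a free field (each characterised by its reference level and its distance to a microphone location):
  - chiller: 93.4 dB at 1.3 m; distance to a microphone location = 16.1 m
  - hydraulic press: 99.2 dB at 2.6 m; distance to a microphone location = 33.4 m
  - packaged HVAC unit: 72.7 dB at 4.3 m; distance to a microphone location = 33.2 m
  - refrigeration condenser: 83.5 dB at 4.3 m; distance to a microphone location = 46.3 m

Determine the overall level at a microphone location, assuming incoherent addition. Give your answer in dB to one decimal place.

78.3 dB

Propagate each source to the receiver with L = L_ref − 20·log₁₀(r/r_ref), then add intensities.
chiller: 93.4 − 20·log₁₀(16.1/1.3) = 93.4 − 21.86 = 71.54 dB.
hydraulic press: 99.2 − 20·log₁₀(33.4/2.6) = 99.2 − 22.18 = 77.02 dB.
packaged HVAC unit: 72.7 − 20·log₁₀(33.2/4.3) = 72.7 − 17.75 = 54.95 dB.
refrigeration condenser: 83.5 − 20·log₁₀(46.3/4.3) = 83.5 − 20.64 = 62.86 dB.
Σ 10^(L/10) = 6.691e+07 → L_total = 10·log₁₀(6.691e+07) = 78.25 dB.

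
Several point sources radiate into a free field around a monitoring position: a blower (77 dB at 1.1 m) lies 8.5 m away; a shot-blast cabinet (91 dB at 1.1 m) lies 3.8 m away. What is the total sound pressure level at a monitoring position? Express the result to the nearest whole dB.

80 dB

First find each source's level at the receiver (point-source: −20·log₁₀(r/r_ref)), then combine on an intensity basis.
blower: 77 − 20·log₁₀(8.5/1.1) = 77 − 17.76 = 59.24 dB.
shot-blast cabinet: 91 − 20·log₁₀(3.8/1.1) = 91 − 10.77 = 80.23 dB.
Σ 10^(L/10) = 1.063e+08 → L_total = 10·log₁₀(1.063e+08) = 80.27 dB.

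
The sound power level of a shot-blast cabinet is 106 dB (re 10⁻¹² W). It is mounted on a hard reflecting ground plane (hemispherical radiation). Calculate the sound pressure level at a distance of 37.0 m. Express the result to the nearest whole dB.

67 dB

Free-field hemispherical radiation: L_p = L_w − 10·log₁₀(2π·r²), r = 37.0 m.
2π·r² = 8602 m², 10·log₁₀ of that is 39.346 dB.
L_p = 106 − 39.346 = 66.65 dB.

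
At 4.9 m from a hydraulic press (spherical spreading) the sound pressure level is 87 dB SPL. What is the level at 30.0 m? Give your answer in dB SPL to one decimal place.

71.3 dB SPL

For a point source, L₂ = L₁ − 20·log₁₀(r₂/r₁).
L₂ = 87 − 20·log₁₀(30.0/4.9) = 87 − 15.739 = 71.26 dB SPL.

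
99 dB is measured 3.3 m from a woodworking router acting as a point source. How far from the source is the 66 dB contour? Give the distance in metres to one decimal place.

For a point source L₁ − L₂ = 20·log₁₀(r₂/r₁), so r₂ = r₁·10^((L₁−L₂)/20).
r₂ = 3.3·10^((99−66)/20) = 3.3·10^(33.0/20) = 147.41 m.

147.4 m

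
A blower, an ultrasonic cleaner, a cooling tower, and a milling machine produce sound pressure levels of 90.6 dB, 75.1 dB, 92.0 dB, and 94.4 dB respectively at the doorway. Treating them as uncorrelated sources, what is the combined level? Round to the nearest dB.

97 dB

For uncorrelated sources the intensities add, so convert each level to linear form, sum, and take 10·log₁₀ of the total.
Σ 10^(L/10) = 10^(90.6/10) + 10^(75.1/10) + 10^(92.0/10) + 10^(94.4/10) = 5.520e+09.
L_total = 10·log₁₀(5.520e+09) = 97.42 dB.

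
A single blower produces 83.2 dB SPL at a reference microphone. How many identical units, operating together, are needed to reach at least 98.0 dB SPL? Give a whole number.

Need L₁ + 10·log₁₀ N ≥ 98.0, i.e. log₁₀ N ≥ 1.48.
N ≥ 10^(14.8/10) = 30.200, so N = 31.

31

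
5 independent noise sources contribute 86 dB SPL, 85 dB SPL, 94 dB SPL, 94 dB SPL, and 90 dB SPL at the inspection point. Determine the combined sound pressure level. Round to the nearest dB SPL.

98 dB SPL

Incoherent sources combine by intensity addition: L_total = 10·log₁₀(Σ 10^(L_i/10)).
Σ 10^(L/10) = 10^(86/10) + 10^(85/10) + 10^(94/10) + 10^(94/10) + 10^(90/10) = 6.738e+09.
L_total = 10·log₁₀(6.738e+09) = 98.29 dB SPL.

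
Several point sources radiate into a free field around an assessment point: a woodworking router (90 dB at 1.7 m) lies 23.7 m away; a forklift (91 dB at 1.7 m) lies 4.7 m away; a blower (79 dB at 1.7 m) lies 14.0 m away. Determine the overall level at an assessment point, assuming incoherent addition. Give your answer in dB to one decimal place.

Apply inverse-square spreading to bring every level to the receiver, then sum 10^(L/10).
woodworking router: 90 − 20·log₁₀(23.7/1.7) = 90 − 22.89 = 67.11 dB.
forklift: 91 − 20·log₁₀(4.7/1.7) = 91 − 8.83 = 82.17 dB.
blower: 79 − 20·log₁₀(14.0/1.7) = 79 − 18.31 = 60.69 dB.
Σ 10^(L/10) = 1.710e+08 → L_total = 10·log₁₀(1.710e+08) = 82.33 dB.

82.3 dB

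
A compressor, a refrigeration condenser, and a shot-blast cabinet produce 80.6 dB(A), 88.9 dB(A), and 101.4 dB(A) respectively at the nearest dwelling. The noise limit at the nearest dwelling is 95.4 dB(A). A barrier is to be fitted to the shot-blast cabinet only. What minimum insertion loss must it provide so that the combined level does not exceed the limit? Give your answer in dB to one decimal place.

7.3 dB

Fixed contribution from the other sources: Σ 10^(L/10) = 10^(80.6/10) + 10^(88.9/10) = 8.911e+08 (89.50 dB(A)).
The limit corresponds to 10^(95.4/10) = 3.467e+09; subtracting the fixed part leaves 2.576e+09 for the shot-blast cabinet, i.e. 94.11 dB(A).
Required insertion loss = 101.4 − 94.11 = 7.29 dB.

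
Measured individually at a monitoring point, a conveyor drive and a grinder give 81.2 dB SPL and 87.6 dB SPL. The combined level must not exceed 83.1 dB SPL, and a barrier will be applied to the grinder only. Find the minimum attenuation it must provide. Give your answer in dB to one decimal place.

The untreated sources together contribute 10^(81.2/10) = 1.318e+08, i.e. 81.20 dB SPL.
The limit corresponds to 10^(83.1/10) = 2.042e+08; subtracting the fixed part leaves 7.235e+07 for the grinder, i.e. 78.59 dB SPL.
So the grinder must be reduced from 87.6 to 78.59 dB SPL: IL = 9.01 dB.

9.0 dB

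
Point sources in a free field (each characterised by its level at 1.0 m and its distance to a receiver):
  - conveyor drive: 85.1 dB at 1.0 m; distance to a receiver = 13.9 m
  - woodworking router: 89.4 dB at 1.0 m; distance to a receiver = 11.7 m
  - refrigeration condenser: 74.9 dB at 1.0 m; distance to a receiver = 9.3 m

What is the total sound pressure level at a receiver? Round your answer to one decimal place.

Apply inverse-square spreading to bring every level to the receiver, then sum 10^(L/10).
conveyor drive: 85.1 − 20·log₁₀(13.9/1.0) = 85.1 − 22.86 = 62.24 dB.
woodworking router: 89.4 − 20·log₁₀(11.7/1.0) = 89.4 − 21.36 = 68.04 dB.
refrigeration condenser: 74.9 − 20·log₁₀(9.3/1.0) = 74.9 − 19.37 = 55.53 dB.
Σ 10^(L/10) = 8.395e+06 → L_total = 10·log₁₀(8.395e+06) = 69.24 dB.

69.2 dB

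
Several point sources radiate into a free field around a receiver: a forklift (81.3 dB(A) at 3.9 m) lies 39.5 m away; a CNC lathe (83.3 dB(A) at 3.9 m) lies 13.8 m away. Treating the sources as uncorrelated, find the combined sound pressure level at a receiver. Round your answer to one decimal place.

72.6 dB(A)

First find each source's level at the receiver (point-source: −20·log₁₀(r/r_ref)), then combine on an intensity basis.
forklift: 81.3 − 20·log₁₀(39.5/3.9) = 81.3 − 20.11 = 61.19 dB(A).
CNC lathe: 83.3 − 20·log₁₀(13.8/3.9) = 83.3 − 10.98 = 72.32 dB(A).
Σ 10^(L/10) = 1.839e+07 → L_total = 10·log₁₀(1.839e+07) = 72.65 dB(A).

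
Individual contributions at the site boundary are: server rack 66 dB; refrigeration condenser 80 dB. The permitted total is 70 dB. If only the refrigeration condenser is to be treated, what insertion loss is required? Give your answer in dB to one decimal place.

12.2 dB

Everything except the refrigeration condenser sums to 10^(66/10) = 3.981e+06 in linear terms, 66.00 dB.
To meet 70 dB overall, the treated refrigeration condenser may contribute at most 10^(70/10) − 3.981e+06 = 6.019e+06, i.e. 67.80 dB.
So the refrigeration condenser must be reduced from 80 to 67.80 dB: IL = 12.20 dB.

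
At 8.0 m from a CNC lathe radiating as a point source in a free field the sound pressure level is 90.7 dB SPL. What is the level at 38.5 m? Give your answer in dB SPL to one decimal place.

77.1 dB SPL

For a point source, L₂ = L₁ − 20·log₁₀(r₂/r₁).
L₂ = 90.7 − 20·log₁₀(38.5/8.0) = 90.7 − 13.647 = 77.05 dB SPL.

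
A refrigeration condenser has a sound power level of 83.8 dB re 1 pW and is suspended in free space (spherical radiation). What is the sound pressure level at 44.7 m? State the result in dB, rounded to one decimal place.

Free-field spherical radiation: L_p = L_w − 10·log₁₀(4π·r²), r = 44.7 m.
4π·r² = 2.511e+04 m², 10·log₁₀ of that is 43.998 dB.
L_p = 83.8 − 43.998 = 39.80 dB.

39.8 dB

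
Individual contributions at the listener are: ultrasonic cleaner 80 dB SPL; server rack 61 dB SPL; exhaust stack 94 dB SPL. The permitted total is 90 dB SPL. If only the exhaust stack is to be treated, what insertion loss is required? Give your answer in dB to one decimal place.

4.5 dB

The untreated sources together contribute 10^(80/10) + 10^(61/10) = 1.013e+08, i.e. 80.05 dB SPL.
To meet 90 dB SPL overall, the treated exhaust stack may contribute at most 10^(90/10) − 1.013e+08 = 8.987e+08, i.e. 89.54 dB SPL.
Required insertion loss = 94 − 89.54 = 4.46 dB.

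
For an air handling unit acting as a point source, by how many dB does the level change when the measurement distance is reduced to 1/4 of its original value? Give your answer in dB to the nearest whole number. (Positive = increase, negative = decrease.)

With spherical spreading the level changes by −20·log₁₀(r₂/r₁).
ΔL = −20·log₁₀(0.25) = +12.04 dB.

+12 dB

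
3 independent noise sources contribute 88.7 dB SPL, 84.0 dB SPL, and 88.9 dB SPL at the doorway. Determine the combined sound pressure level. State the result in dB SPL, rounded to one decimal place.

92.5 dB SPL

Incoherent sources combine by intensity addition: L_total = 10·log₁₀(Σ 10^(L_i/10)).
Σ 10^(L/10) = 10^(88.7/10) + 10^(84.0/10) + 10^(88.9/10) = 1.769e+09.
L_total = 10·log₁₀(1.769e+09) = 92.48 dB SPL.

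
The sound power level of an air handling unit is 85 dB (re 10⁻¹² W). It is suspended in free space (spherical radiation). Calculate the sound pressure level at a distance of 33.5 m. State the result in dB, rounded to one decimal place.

L_p = L_w − 10·log₁₀(4π·r²) with r = 33.5 m.
4π·r² = 1.41e+04 m², 10·log₁₀ of that is 41.493 dB.
L_p = 85 − 41.493 = 43.51 dB.

43.5 dB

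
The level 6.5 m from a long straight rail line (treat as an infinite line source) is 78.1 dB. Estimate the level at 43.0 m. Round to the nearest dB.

70 dB

For a line source, L₂ = L₁ − 10·log₁₀(r₂/r₁).
L₂ = 78.1 − 10·log₁₀(43.0/6.5) = 78.1 − 8.206 = 69.89 dB.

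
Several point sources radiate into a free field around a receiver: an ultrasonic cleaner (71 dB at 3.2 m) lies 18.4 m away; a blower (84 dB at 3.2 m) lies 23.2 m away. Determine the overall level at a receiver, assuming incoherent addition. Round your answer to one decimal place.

First find each source's level at the receiver (point-source: −20·log₁₀(r/r_ref)), then combine on an intensity basis.
ultrasonic cleaner: 71 − 20·log₁₀(18.4/3.2) = 71 − 15.19 = 55.81 dB.
blower: 84 − 20·log₁₀(23.2/3.2) = 84 − 17.21 = 66.79 dB.
Σ 10^(L/10) = 5.160e+06 → L_total = 10·log₁₀(5.160e+06) = 67.13 dB.

67.1 dB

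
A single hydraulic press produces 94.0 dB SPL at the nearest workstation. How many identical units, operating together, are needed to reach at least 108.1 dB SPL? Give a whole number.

The shortfall is 108.1 − 94.0 = 14.1 dB, and N units add 10·log₁₀ N, so need 10·log₁₀ N ≥ 14.1.
N ≥ 10^(14.1/10) = 25.704, so N = 26.

26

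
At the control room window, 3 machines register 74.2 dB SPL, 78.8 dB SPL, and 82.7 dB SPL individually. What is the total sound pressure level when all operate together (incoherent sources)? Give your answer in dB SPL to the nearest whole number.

For uncorrelated sources the intensities add, so convert each level to linear form, sum, and take 10·log₁₀ of the total.
Σ 10^(L/10) = 10^(74.2/10) + 10^(78.8/10) + 10^(82.7/10) = 2.884e+08.
L_total = 10·log₁₀(2.884e+08) = 84.60 dB SPL.

85 dB SPL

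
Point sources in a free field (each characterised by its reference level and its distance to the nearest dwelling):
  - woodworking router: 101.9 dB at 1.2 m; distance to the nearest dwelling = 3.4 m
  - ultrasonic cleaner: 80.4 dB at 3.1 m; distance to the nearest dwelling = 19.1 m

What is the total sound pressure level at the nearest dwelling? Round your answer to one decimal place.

92.9 dB

Apply inverse-square spreading to bring every level to the receiver, then sum 10^(L/10).
woodworking router: 101.9 − 20·log₁₀(3.4/1.2) = 101.9 − 9.05 = 92.85 dB.
ultrasonic cleaner: 80.4 − 20·log₁₀(19.1/3.1) = 80.4 − 15.79 = 64.61 dB.
Σ 10^(L/10) = 1.932e+09 → L_total = 10·log₁₀(1.932e+09) = 92.86 dB.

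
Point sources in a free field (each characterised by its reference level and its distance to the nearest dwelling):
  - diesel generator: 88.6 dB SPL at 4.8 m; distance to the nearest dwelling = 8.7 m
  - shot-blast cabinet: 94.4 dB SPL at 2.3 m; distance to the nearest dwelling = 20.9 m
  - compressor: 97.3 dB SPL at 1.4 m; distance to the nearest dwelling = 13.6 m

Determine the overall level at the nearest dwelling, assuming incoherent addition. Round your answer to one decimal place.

84.9 dB SPL

Propagate each source to the receiver with L = L_ref − 20·log₁₀(r/r_ref), then add intensities.
diesel generator: 88.6 − 20·log₁₀(8.7/4.8) = 88.6 − 5.17 = 83.43 dB SPL.
shot-blast cabinet: 94.4 − 20·log₁₀(20.9/2.3) = 94.4 − 19.17 = 75.23 dB SPL.
compressor: 97.3 − 20·log₁₀(13.6/1.4) = 97.3 − 19.75 = 77.55 dB SPL.
Σ 10^(L/10) = 3.108e+08 → L_total = 10·log₁₀(3.108e+08) = 84.92 dB SPL.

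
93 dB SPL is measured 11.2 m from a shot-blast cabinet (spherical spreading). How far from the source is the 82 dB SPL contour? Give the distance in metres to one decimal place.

Point-source spreading drops the level by 20·log₁₀(r₂/r₁); inverting, r₂/r₁ = 10^(ΔL/20).
r₂ = 11.2·10^((93−82)/20) = 11.2·10^(11.0/20) = 39.74 m.

39.7 m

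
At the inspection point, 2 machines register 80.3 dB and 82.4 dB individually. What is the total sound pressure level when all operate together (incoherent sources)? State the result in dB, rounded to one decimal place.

Incoherent sources combine by intensity addition: L_total = 10·log₁₀(Σ 10^(L_i/10)).
Σ 10^(L/10) = 10^(80.3/10) + 10^(82.4/10) = 2.809e+08.
L_total = 10·log₁₀(2.809e+08) = 84.49 dB.

84.5 dB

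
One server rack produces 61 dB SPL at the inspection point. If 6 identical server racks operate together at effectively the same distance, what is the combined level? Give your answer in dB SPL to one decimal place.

68.8 dB SPL

With 6 equal, uncorrelated contributions the intensity is 6× that of one unit, giving a rise of 10·log₁₀ 6.
L_total = 61 + 10·log₁₀(6) = 61 + 7.782 = 68.78 dB SPL.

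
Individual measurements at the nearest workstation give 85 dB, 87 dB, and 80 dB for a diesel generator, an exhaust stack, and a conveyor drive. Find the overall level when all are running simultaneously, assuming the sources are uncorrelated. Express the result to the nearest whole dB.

Incoherent sources combine by intensity addition: L_total = 10·log₁₀(Σ 10^(L_i/10)).
Σ 10^(L/10) = 10^(85/10) + 10^(87/10) + 10^(80/10) = 9.174e+08.
L_total = 10·log₁₀(9.174e+08) = 89.63 dB.

90 dB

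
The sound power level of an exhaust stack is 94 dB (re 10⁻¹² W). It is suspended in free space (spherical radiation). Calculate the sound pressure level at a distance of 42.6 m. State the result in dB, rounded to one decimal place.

The power spreads over a sphere of area 4π·r², so L_p = L_w − 10·log₁₀(4π·r²).
4π·r² = 2.28e+04 m², 10·log₁₀ of that is 43.580 dB.
L_p = 94 − 43.580 = 50.42 dB.

50.4 dB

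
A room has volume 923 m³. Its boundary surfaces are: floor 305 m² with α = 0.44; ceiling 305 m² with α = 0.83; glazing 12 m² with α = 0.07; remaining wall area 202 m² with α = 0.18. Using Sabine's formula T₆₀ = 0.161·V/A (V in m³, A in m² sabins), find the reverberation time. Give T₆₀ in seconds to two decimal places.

0.35 s

A = Σ Sᵢαᵢ = 305·0.44 + 305·0.83 + 12·0.07 + 202·0.18 = 424.55 m².
T₆₀ = 0.161·V/A = 0.161·923/424.55 = 0.350 s.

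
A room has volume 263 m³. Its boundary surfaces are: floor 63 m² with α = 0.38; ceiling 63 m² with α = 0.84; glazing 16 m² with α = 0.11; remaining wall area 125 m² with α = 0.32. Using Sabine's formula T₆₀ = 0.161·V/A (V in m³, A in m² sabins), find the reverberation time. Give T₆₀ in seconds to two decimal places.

0.36 s

A = Σ Sᵢαᵢ = 63·0.38 + 63·0.84 + 16·0.11 + 125·0.32 = 118.62 m².
T₆₀ = 0.161 × 263 / 118.62 = 0.357 s.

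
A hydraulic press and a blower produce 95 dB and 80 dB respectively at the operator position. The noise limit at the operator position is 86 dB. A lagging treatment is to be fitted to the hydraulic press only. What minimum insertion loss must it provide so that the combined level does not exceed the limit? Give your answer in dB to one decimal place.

10.3 dB

Fixed contribution from the other source: Σ 10^(L/10) = 10^(80/10) = 1.000e+08 (80.00 dB).
The limit corresponds to 10^(86/10) = 3.981e+08; subtracting the fixed part leaves 2.981e+08 for the hydraulic press, i.e. 84.74 dB.
Required insertion loss = 95 − 84.74 = 10.26 dB.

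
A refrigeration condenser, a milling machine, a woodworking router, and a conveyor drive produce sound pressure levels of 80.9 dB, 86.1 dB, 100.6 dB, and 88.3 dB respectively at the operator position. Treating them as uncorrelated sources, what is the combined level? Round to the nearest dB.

Incoherent sources combine by intensity addition: L_total = 10·log₁₀(Σ 10^(L_i/10)).
Σ 10^(L/10) = 10^(80.9/10) + 10^(86.1/10) + 10^(100.6/10) + 10^(88.3/10) = 1.269e+10.
L_total = 10·log₁₀(1.269e+10) = 101.03 dB.

101 dB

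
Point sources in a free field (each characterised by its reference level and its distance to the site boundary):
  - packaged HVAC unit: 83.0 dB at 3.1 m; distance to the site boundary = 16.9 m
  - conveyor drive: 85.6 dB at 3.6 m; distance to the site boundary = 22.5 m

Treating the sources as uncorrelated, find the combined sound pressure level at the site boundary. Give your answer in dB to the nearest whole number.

72 dB

Propagate each source to the receiver with L = L_ref − 20·log₁₀(r/r_ref), then add intensities.
packaged HVAC unit: 83.0 − 20·log₁₀(16.9/3.1) = 83.0 − 14.73 = 68.27 dB.
conveyor drive: 85.6 − 20·log₁₀(22.5/3.6) = 85.6 − 15.92 = 69.68 dB.
Σ 10^(L/10) = 1.601e+07 → L_total = 10·log₁₀(1.601e+07) = 72.04 dB.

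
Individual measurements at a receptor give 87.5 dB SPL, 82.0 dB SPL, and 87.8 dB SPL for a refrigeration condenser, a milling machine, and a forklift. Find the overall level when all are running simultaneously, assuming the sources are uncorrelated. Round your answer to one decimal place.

91.2 dB SPL

For uncorrelated sources the intensities add, so convert each level to linear form, sum, and take 10·log₁₀ of the total.
Σ 10^(L/10) = 10^(87.5/10) + 10^(82.0/10) + 10^(87.8/10) = 1.323e+09.
L_total = 10·log₁₀(1.323e+09) = 91.22 dB SPL.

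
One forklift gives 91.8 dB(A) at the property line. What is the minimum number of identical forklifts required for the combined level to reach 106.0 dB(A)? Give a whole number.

27

N identical sources give L₁ + 10·log₁₀ N, so require 10·log₁₀ N ≥ 106.0 − 91.8 = 14.2 dB.
N ≥ 10^(14.2/10) = 26.303, so N = 27.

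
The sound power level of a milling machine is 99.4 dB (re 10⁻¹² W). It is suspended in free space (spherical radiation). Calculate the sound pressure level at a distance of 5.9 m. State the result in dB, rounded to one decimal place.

73.0 dB

L_p = L_w − 10·log₁₀(4π·r²) with r = 5.9 m.
4π·r² = 437.4 m², 10·log₁₀ of that is 26.409 dB.
L_p = 99.4 − 26.409 = 72.99 dB.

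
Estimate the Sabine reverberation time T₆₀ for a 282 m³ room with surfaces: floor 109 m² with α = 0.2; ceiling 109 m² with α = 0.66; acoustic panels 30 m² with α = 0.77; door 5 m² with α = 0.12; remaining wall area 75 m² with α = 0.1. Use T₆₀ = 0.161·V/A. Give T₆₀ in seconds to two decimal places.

0.36 s

Total absorption A = 109·0.2 + 109·0.66 + 30·0.77 + 5·0.12 + 75·0.1 = 124.94 m² sabins.
T₆₀ = 0.161·V/A = 0.161·282/124.94 = 0.363 s.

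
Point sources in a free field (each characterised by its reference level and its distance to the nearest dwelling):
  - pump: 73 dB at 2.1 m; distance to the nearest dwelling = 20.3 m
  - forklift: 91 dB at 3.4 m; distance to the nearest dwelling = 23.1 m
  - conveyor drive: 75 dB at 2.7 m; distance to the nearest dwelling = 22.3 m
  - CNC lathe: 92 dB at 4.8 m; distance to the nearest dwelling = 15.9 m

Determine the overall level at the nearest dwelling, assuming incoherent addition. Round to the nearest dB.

Propagate each source to the receiver with L = L_ref − 20·log₁₀(r/r_ref), then add intensities.
pump: 73 − 20·log₁₀(20.3/2.1) = 73 − 19.71 = 53.29 dB.
forklift: 91 − 20·log₁₀(23.1/3.4) = 91 − 16.64 = 74.36 dB.
conveyor drive: 75 − 20·log₁₀(22.3/2.7) = 75 − 18.34 = 56.66 dB.
CNC lathe: 92 − 20·log₁₀(15.9/4.8) = 92 − 10.40 = 81.60 dB.
Σ 10^(L/10) = 1.724e+08 → L_total = 10·log₁₀(1.724e+08) = 82.37 dB.

82 dB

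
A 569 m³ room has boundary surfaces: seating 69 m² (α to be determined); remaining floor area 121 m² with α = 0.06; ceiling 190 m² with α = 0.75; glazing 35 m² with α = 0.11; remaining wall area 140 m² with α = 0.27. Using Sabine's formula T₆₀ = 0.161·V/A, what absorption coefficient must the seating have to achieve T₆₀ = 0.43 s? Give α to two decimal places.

From T₆₀ = 0.161·V/A, the target T₆₀ = 0.43 s needs A = 0.161·569/0.43 = 213.04 m².
Absorption from the other surfaces = 121·0.06 + 190·0.75 + 35·0.11 + 140·0.27 = 191.41 m², so the seating must supply 21.63 m² over 69 m².
α = 21.63/69 = 0.314.

0.31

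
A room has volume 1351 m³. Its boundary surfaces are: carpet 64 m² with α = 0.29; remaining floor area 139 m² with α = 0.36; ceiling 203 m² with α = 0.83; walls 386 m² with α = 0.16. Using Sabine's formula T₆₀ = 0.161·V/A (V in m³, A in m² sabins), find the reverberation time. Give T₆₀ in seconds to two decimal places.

0.73 s

Summing Sᵢαᵢ: 64·0.29 + 139·0.36 + 203·0.83 + 386·0.16 = 298.85 m².
T₆₀ = 0.161 × 1351 / 298.85 = 0.728 s.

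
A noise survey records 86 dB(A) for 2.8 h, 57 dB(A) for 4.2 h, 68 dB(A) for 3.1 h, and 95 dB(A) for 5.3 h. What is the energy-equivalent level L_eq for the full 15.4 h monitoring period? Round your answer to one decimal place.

Weight each interval's intensity by its duration and average over T = 15.4 h:
Σ tᵢ·10^(Lᵢ/10) = 2.8·10^(86/10) + 4.2·10^(57/10) + 3.1·10^(68/10) + 5.3·10^(95/10) = 1.790e+10.
L_eq = 10·log₁₀(1.790e+10/15.4) = 90.65 dB(A).

90.7 dB(A)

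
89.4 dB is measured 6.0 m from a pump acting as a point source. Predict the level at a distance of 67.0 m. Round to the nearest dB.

68 dB

Point-source attenuation: ΔL = 20·log₁₀(r₂/r₁) = 20·log₁₀(67.0/6.0) = 20.958 dB.
L₂ = 89.4 − 20·log₁₀(67.0/6.0) = 89.4 − 20.958 = 68.44 dB.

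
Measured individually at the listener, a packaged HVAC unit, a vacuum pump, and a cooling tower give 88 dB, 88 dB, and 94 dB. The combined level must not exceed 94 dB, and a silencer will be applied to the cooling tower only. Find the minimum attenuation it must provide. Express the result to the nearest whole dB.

3 dB

Everything except the cooling tower sums to 10^(88/10) + 10^(88/10) = 1.262e+09 in linear terms, 91.01 dB.
To meet 94 dB overall, the treated cooling tower may contribute at most 10^(94/10) − 1.262e+09 = 1.250e+09, i.e. 90.97 dB.
Required insertion loss = 94 − 90.97 = 3.03 dB.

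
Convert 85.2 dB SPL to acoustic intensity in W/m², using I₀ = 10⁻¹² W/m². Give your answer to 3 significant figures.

0.000331 W/m²

I = I₀·10^(L/10) = 10⁻¹² × 10^(85.2/10) = 10^(-3.480).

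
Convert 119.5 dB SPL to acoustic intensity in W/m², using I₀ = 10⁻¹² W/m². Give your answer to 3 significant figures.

I = I₀·10^(L/10) = 10⁻¹² × 10^(119.5/10) = 10^(-0.050).

0.891 W/m²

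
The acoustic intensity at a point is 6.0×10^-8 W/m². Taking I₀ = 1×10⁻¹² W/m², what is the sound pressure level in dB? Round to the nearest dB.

I/I₀ = 6.0×10^-8/10⁻¹² = 6.0×10^4, and L = 10·log₁₀(I/I₀).
L = 10·(0.7782 + 4) = 47.78 dB.

48 dB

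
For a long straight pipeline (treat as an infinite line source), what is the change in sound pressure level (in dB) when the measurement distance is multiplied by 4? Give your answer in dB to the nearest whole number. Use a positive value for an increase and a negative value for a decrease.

-6 dB

With cylindrical spreading the level changes by −10·log₁₀(r₂/r₁).
ΔL = −10·log₁₀(4) = -6.02 dB.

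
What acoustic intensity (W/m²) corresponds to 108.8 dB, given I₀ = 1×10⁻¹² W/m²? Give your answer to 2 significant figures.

0.076 W/m²

L = 10·log₁₀(I/I₀) ⇒ I = I₀·10^(L/10) = 10⁻¹² × 10^10.88.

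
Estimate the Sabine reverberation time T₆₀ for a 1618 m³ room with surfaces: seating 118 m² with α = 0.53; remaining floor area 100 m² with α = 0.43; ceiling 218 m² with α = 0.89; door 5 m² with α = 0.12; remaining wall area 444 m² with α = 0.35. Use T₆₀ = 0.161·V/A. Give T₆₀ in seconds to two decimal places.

Summing Sᵢαᵢ: 118·0.53 + 100·0.43 + 218·0.89 + 5·0.12 + 444·0.35 = 455.56 m².
T₆₀ = 0.161·V/A = 0.161·1618/455.56 = 0.572 s.

0.57 s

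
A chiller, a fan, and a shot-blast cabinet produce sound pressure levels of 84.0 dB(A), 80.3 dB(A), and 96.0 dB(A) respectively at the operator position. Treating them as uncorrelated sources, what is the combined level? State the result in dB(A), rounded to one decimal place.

96.4 dB(A)

Incoherent sources combine by intensity addition: L_total = 10·log₁₀(Σ 10^(L_i/10)).
Σ 10^(L/10) = 10^(84.0/10) + 10^(80.3/10) + 10^(96.0/10) = 4.339e+09.
L_total = 10·log₁₀(4.339e+09) = 96.37 dB(A).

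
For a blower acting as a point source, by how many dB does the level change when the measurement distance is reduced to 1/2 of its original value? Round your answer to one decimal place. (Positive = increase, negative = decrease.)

Point-source spreading: ΔL = −20·log₁₀(r₂/r₁).
ΔL = −20·log₁₀(0.5) = +6.02 dB.

+6.0 dB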